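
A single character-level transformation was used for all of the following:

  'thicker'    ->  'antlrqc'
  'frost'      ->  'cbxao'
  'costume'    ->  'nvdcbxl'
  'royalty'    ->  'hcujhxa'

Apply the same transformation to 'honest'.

cbnwxq

The word is reversed, then every letter is shifted forward by 9.
For honest: reverse → tsenoh; then shift: t+9=c, s+9=b, e+9=n, n+9=w, o+9=x, h+9=q.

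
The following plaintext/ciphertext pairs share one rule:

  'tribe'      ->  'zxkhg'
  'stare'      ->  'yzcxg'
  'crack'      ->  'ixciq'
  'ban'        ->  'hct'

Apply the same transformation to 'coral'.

The shift depends on letter class: consonant t→z is +6, but vowel i→k is +2. Vowels shift forward by 2 and consonants shift forward by 6.
On coral: c(cons)+6=i, o(vowel)+2=q, r(cons)+6=x, a(vowel)+2=c, l(cons)+6=r.

iqxcr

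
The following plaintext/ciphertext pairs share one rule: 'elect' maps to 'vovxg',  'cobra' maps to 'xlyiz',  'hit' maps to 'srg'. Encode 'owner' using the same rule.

Each pair mirrors across the alphabet (e↔v, l↔o, e↔v): positions sum to 25. Each letter is replaced by its mirror in the alphabet: a↔z, b↔y, c↔x, and so on (the Atbash cipher).
On owner: o↔l, w↔d, n↔m, e↔v, r↔i.

ldmvi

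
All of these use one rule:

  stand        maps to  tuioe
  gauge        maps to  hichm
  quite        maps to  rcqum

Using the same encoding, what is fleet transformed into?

gmmmu

The shift depends on letter class: consonant s→t is +1, but vowel a→i is +8. Vowels shift forward by 8 and consonants shift forward by 1.
Applying it to fleet: f(cons)+1=g, l(cons)+1=m, e(vowel)+8=m, e(vowel)+8=m, t(cons)+1=u.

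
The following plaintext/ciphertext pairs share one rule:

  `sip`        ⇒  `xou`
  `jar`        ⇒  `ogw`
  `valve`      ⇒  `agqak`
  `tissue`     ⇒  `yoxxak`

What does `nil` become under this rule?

The rule splits by letter class: vowels +6, consonants +5.
Applying it to nil: n(cons)+5=s, i(vowel)+6=o, l(cons)+5=q.

soq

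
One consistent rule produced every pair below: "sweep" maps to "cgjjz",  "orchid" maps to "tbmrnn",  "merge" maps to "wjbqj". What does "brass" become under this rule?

The shift depends on letter class: consonant s→c is +10, but vowel e→j is +5. Vowels shift forward by 5 and consonants shift forward by 10.
Applying it to brass: b(cons)+10=l, r(cons)+10=b, a(vowel)+5=f, s(cons)+10=c, s(cons)+10=c.

lbfcc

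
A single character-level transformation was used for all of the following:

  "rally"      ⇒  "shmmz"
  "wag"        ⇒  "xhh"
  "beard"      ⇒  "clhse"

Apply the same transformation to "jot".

Vowels shift forward by 7 and consonants shift forward by 1.
For jot: j(cons)+1=k, o(vowel)+7=v, t(cons)+1=u.

kvu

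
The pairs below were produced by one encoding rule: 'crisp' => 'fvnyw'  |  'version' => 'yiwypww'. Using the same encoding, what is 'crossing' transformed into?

In crisp: c→f is +3, r→v is +4, i→n is +5, s→y is +6 — the shift increases by 1 each position. Each letter shifts forward by (position + 3), i.e. 3, 4, 5, … — the shift grows by one for each successive letter.
On crossing: c+3=f, r+4=v, o+5=t, s+6=y, s+7=z, i+8=q, n+9=w, g+10=q.

fvtyzqwq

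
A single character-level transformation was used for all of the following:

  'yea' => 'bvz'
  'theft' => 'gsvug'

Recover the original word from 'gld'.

tow

Each pair mirrors across the alphabet (y↔b, e↔v, a↔z): positions sum to 25. This is the alphabet-reversal cipher (Atbash): a becomes z, b becomes y, etc.
Reversing it on gld: g↔t, l↔o, d↔w.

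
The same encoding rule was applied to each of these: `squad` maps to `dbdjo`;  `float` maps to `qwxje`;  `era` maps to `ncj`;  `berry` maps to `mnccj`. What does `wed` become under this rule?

hno

The shift depends on letter class: consonant s→d is +11, but vowel u→d is +9. Two shifts are in play — +9 for a/e/i/o/u, +11 for every other letter.
Applying it to wed: w(cons)+11=h, e(vowel)+9=n, d(cons)+11=o.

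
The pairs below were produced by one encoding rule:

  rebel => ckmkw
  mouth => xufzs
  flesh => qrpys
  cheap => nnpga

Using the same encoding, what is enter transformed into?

ptekc

Shifts by position in rebel: pos 0: r→c (+11), pos 1: e→k (+6), pos 2: b→m (+11), pos 3: e→k (+6) — repeating every 2. A repeating key of period 2 is used — shifts +11, +6 over and over.
Applying it to enter: e+11=p, n+6=t, t+11=e, e+6=k, r+11=c.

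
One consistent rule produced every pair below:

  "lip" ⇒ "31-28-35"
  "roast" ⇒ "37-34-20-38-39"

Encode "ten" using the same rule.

39-24-33

l is letter #12 and maps to 31: an offset of 19. Letters become their 1-based position plus 19 (so a→20, b→21, …).
On ten: t=20→39, e=5→24, n=14→33.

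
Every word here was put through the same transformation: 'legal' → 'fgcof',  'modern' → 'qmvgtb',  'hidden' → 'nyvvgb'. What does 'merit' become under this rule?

qgtyp

l(11)→f(5) and e(4)→g(6) fit y≡11x+14 (mod 26); the inverse of 11 mod 26 is 19. Each letter's alphabet position (a=0..z=25) is mapped through 11·x+14 mod 26 — an affine cipher.
On merit: m(12)→11·12+14≡16=q; e(4)→11·4+14≡6=g; r(17)→11·17+14≡19=t; i(8)→11·8+14≡24=y; t(19)→11·19+14≡15=p (all mod 26).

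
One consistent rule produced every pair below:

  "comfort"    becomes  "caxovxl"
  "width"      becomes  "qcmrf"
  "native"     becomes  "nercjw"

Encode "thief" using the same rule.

Read the word backwards and shift each letter +9.
On thief: reverse → feiht; then shift: f+9=o, e+9=n, i+9=r, h+9=q, t+9=c.

onrqc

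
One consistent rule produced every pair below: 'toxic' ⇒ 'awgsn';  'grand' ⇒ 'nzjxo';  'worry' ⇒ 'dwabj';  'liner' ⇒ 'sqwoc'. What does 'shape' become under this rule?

Letter i (0-indexed) is shifted by i+7, so successive shifts are 7, 8, 9, ….
For shape: s+7=z, h+8=p, a+9=j, p+10=z, e+11=p.

zpjzp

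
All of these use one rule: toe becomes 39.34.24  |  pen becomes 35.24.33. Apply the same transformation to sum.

t is letter #20 and maps to 39: an offset of 19. Each letter is replaced by its alphabet position (a=1..z=26) + 19.
Applying it to sum: s=19→38, u=21→40, m=13→32.

38.40.32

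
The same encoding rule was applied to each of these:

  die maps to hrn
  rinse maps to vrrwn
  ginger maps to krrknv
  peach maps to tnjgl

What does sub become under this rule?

The shift depends on letter class: consonant d→h is +4, but vowel i→r is +9. Vowels shift forward by 9 and consonants shift forward by 4.
On sub: s(cons)+4=w, u(vowel)+9=d, b(cons)+4=f.

wdf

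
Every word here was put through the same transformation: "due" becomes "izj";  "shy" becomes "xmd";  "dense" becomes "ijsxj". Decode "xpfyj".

skate

Compare letters: d→i is +5, u→z is +5, e→j is +5 — a constant shift. This is a Caesar cipher with shift 5.
Undoing it on xpfyj: x−5=s, p−5=k, f−5=a, y−5=t, j−5=e.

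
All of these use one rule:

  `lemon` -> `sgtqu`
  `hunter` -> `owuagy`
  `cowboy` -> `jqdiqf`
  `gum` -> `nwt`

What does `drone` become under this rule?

Vowels shift forward by 2 and consonants shift forward by 7.
For drone: d(cons)+7=k, r(cons)+7=y, o(vowel)+2=q, n(cons)+7=u, e(vowel)+2=g.

kyqug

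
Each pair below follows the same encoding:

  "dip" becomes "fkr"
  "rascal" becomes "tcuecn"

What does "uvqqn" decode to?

Every letter moves 2 places later in the alphabet, wrapping around z→a.
Reversing it on uvqqn: u−2=s, v−2=t, q−2=o, q−2=o, n−2=l.

stool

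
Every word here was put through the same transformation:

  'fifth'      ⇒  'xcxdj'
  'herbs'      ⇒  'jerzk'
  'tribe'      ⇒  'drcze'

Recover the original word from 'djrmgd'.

throat

Treating letters as 0–25, the rule is x ↦ 19x + 6 (mod 26).
Reversing it on djrmgd: d(3)→11·(3−6)≡19=t; j(9)→11·(9−6)≡7=h; r(17)→11·(17−6)≡17=r; m(12)→11·(12−6)≡14=o; g(6)→11·(6−6)≡0=a; d(3)→11·(3−6)≡19=t (all mod 26).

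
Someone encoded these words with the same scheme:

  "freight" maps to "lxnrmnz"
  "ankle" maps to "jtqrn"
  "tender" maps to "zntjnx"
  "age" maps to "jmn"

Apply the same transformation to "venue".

The shift depends on letter class: consonant f→l is +6, but vowel e→n is +9. Two shifts are in play — +9 for a/e/i/o/u, +6 for every other letter.
Applying it to venue: v(cons)+6=b, e(vowel)+9=n, n(cons)+6=t, u(vowel)+9=d, e(vowel)+9=n.

bntdn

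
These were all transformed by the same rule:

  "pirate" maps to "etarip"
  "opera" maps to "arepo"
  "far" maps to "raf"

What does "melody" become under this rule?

The output letters match the input read backwards: pirate reversed is etarip. The word is simply reversed.
Applying it to melody: reverse → ydolem.

ydolem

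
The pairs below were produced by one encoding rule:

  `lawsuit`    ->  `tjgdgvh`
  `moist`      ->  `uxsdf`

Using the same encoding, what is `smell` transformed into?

In lawsuit: l→t is +8, a→j is +9, w→g is +10, s→d is +11 — the shift increases by 1 each position. The shift increases by 1 at each position, starting from +8: 8, 9, 10, ….
Applying it to smell: s+8=a, m+9=v, e+10=o, l+11=w, l+12=x.

avowx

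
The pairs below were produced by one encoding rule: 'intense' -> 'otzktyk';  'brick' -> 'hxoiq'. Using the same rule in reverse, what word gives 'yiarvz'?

sculpt

Compare letters: i→o is +6, n→t is +6, t→z is +6 — a constant shift. It's a constant shift of +6 (ROT6).
Undoing it on yiarvz: y−6=s, i−6=c, a−6=u, r−6=l, v−6=p, z−6=t.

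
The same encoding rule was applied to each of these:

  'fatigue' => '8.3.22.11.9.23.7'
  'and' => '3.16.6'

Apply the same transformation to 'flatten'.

8.14.3.22.22.7.16

f is letter #6 and maps to 8: an offset of 2. The number is (letter's place in the alphabet, a=1) + 2.
Applying it to flatten: f=6→8, l=12→14, a=1→3, t=20→22, t=20→22, e=5→7, n=14→16.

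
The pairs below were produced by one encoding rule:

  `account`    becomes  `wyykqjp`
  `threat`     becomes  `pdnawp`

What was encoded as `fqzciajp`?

judgment

Every letter moves 22 places later in the alphabet, wrapping around z→a.
Reversing it on fqzciajp: f−22=j, q−22=u, z−22=d, c−22=g, i−22=m, a−22=e, j−22=n, p−22=t.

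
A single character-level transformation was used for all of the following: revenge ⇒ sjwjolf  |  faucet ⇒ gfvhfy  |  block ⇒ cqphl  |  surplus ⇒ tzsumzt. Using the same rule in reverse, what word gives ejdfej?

decade

Shifts by position in revenge: pos 0: r→s (+1), pos 1: e→j (+5), pos 2: v→w (+1), pos 3: e→j (+5) — repeating every 2. The shifts repeat in a cycle of length 2: positions 0,1,… shift by +1, +5, then the pattern repeats.
Reversing it on ejdfej: e−1=d, j−5=e, d−1=c, f−5=a, e−1=d, j−5=e.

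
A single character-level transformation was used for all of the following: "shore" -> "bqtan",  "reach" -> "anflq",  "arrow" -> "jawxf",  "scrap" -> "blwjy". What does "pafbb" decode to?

grass

Shifts by position in shore: pos 0: s→b (+9), pos 1: h→q (+9), pos 2: o→t (+5), pos 3: r→a (+9), pos 4: e→n (+9) — repeating every 3. A repeating key of period 3 is used — shifts +9, +9, +5 over and over.
Reversing it on pafbb: p−9=g, a−9=r, f−5=a, b−9=s, b−9=s.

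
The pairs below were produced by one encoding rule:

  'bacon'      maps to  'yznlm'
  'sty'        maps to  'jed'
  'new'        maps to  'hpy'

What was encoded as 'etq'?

fit

The output letters match the input read backwards, each shifted +11: bacon reversed is nocab. Read the word backwards and shift each letter +11.
Undoing it on etq: shift back: e−11=t, t−11=i, q−11=f → tif; then reverse → fit.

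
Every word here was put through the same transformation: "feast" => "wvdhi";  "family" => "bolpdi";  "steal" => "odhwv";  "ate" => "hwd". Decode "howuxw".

The output letters match the input read backwards, each shifted +3: feast reversed is tsaef. Two steps: reverse the string, then apply a Caesar shift of +3.
Decoding howuxw: shift back: h−3=e, o−3=l, w−3=t, u−3=r, x−3=u, w−3=t → eltrut; then reverse → turtle.

turtle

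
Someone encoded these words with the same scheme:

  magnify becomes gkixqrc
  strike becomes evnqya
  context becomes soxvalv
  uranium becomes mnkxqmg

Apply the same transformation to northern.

xonvzanx

This is an affine cipher: with a=0,…,z=25, each position x becomes (17x+10) mod 26.
For northern: n(13)→17·13+10≡23=x; o(14)→17·14+10≡14=o; r(17)→17·17+10≡13=n; t(19)→17·19+10≡21=v; h(7)→17·7+10≡25=z; e(4)→17·4+10≡0=a; r(17)→17·17+10≡13=n; n(13)→17·13+10≡23=x (all mod 26).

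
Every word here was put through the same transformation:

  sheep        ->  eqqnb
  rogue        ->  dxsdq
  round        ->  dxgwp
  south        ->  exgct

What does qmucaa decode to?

Shifts by position in sheep: pos 0: s→e (+12), pos 1: h→q (+9), pos 2: e→q (+12), pos 3: e→n (+9) — repeating every 2. The shifts repeat in a cycle of length 2: positions 0,1,… shift by +12, +9, then the pattern repeats.
Reversing it on qmucaa: q−12=e, m−9=d, u−12=i, c−9=t, a−12=o, a−9=r.

editor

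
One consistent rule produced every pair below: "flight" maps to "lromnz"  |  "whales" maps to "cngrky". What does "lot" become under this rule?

ruz

Compare letters: f→l is +6, l→r is +6, i→o is +6 — a constant shift. Each letter is shifted forward by 6 in the alphabet (a Caesar shift of +6).
Applying it to lot: l+6=r, o+6=u, t+6=z.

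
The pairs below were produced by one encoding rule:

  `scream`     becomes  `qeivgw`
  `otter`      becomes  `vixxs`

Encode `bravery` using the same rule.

cvizevf

Read the word backwards and shift each letter +4.
On bravery: reverse → yrevarb; then shift: y+4=c, r+4=v, e+4=i, v+4=z, a+4=e, r+4=v, b+4=f.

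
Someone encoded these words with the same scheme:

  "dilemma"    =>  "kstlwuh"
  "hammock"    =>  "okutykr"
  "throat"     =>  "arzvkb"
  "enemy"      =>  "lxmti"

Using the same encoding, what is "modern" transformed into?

Shifts by position in dilemma: pos 0: d→k (+7), pos 1: i→s (+10), pos 2: l→t (+8), pos 3: e→l (+7), pos 4: m→w (+10), pos 5: m→u (+8) — repeating every 3. A repeating key of period 3 is used — shifts +7, +10, +8 over and over.
On modern: m+7=t, o+10=y, d+8=l, e+7=l, r+10=b, n+8=v.

tyllbv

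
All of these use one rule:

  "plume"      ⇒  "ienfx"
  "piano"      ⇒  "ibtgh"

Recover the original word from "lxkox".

serve

Compare letters: p→i is +19, l→e is +19, u→n is +19 — a constant shift. Every letter moves 19 places later in the alphabet, wrapping around z→a.
Undoing it on lxkox: l−19=s, x−19=e, k−19=r, o−19=v, x−19=e.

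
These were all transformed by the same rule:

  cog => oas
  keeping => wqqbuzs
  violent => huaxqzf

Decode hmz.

Compare letters: c→o is +12, o→a is +12, g→s is +12 — a constant shift. Each letter is shifted forward by 12 in the alphabet (a Caesar shift of +12).
Decoding hmz: h−12=v, m−12=a, z−12=n.

van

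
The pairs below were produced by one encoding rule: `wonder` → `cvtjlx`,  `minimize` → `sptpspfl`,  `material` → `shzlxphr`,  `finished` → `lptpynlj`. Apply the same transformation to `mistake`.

spyzhql

Two shifts are in play — +7 for a/e/i/o/u, +6 for every other letter.
On mistake: m(cons)+6=s, i(vowel)+7=p, s(cons)+6=y, t(cons)+6=z, a(vowel)+7=h, k(cons)+6=q, e(vowel)+7=l.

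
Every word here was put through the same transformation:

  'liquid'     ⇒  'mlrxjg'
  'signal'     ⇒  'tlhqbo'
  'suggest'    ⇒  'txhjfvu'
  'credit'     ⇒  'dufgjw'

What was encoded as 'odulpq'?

It's a Vigenère-style cipher with numeric key [1,3]: position i shifts by key[i mod 2].
Undoing it on odulpq: o−1=n, d−3=a, u−1=t, l−3=i, p−1=o, q−3=n.

nation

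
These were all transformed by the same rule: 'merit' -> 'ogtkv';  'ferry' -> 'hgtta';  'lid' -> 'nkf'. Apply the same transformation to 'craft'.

Compare letters: m→o is +2, e→g is +2, r→t is +2 — a constant shift. Each letter is shifted forward by 2 in the alphabet (a Caesar shift of +2).
Applying it to craft: c+2=e, r+2=t, a+2=c, f+2=h, t+2=v.

etchv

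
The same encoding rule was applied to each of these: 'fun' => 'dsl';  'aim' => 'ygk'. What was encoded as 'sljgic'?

Compare letters: f→d is +24, u→s is +24, n→l is +24 — a constant shift. It's a constant shift of +24 (ROT24).
Reversing it on sljgic: s−24=u, l−24=n, j−24=l, g−24=i, i−24=k, c−24=e.

unlike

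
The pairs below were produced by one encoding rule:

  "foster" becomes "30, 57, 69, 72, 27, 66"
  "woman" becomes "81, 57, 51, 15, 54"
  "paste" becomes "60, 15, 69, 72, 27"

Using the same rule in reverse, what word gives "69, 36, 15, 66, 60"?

f(#6)→30 and o(#15)→57: differences scale by 3, so n = 3·pos + 12. Each letter becomes 3×(its alphabet position, a=1..z=26) + 12.
Undoing it on 69, 36, 15, 66, 60: 69→(69−12)÷3=19=s, 36→(36−12)÷3=8=h, 15→(15−12)÷3=1=a, 66→(66−12)÷3=18=r, 60→(60−12)÷3=16=p.

sharp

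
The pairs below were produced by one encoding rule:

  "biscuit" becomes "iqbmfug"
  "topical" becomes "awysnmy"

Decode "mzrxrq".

In biscuit: b→i is +7, i→q is +8, s→b is +9, c→m is +10 — the shift increases by 1 each position. Letter i (0-indexed) is shifted by i+7, so successive shifts are 7, 8, 9, ….
Reversing it on mzrxrq: m−7=f, z−8=r, r−9=i, x−10=n, r−11=g, q−12=e.

fringe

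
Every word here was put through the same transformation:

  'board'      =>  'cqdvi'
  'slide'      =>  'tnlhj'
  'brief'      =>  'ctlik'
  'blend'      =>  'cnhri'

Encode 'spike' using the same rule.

trloj

In board: b→c is +1, o→q is +2, a→d is +3, r→v is +4 — the shift increases by 1 each position. Each letter shifts forward by (position + 1), i.e. 1, 2, 3, … — the shift grows by one for each successive letter.
On spike: s+1=t, p+2=r, i+3=l, k+4=o, e+5=j.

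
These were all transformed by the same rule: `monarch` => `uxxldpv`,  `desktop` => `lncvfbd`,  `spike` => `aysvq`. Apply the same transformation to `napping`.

vjzauau

In monarch: m→u is +8, o→x is +9, n→x is +10, a→l is +11 — the shift increases by 1 each position. Each letter shifts forward by (position + 8), i.e. 8, 9, 10, … — the shift grows by one for each successive letter.
On napping: n+8=v, a+9=j, p+10=z, p+11=a, i+12=u, n+13=a, g+14=u.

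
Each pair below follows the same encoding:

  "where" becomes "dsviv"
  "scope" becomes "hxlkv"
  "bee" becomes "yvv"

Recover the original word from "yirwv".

Each pair mirrors across the alphabet (w↔d, h↔s, e↔v): positions sum to 25. Each letter is replaced by its mirror in the alphabet: a↔z, b↔y, c↔x, and so on (the Atbash cipher).
Undoing it on yirwv: y↔b, i↔r, r↔i, w↔d, v↔e.

bride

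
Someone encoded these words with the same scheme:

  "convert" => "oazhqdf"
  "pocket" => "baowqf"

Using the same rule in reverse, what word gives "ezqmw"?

Every letter moves 12 places later in the alphabet, wrapping around z→a.
Undoing it on ezqmw: e−12=s, z−12=n, q−12=e, m−12=a, w−12=k.

sneak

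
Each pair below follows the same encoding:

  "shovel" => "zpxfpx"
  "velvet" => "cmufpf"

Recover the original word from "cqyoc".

viper

In shovel: s→z is +7, h→p is +8, o→x is +9, v→f is +10 — the shift increases by 1 each position. Each letter shifts forward by (position + 7), i.e. 7, 8, 9, … — the shift grows by one for each successive letter.
Undoing it on cqyoc: c−7=v, q−8=i, y−9=p, o−10=e, c−11=r.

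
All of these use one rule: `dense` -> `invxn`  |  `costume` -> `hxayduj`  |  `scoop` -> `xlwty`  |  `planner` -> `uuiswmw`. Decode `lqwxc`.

ghost

Shifts by position in dense: pos 0: d→i (+5), pos 1: e→n (+9), pos 2: n→v (+8), pos 3: s→x (+5), pos 4: e→n (+9) — repeating every 3. It's a Vigenère-style cipher with numeric key [5,9,8]: position i shifts by key[i mod 3].
Undoing it on lqwxc: l−5=g, q−9=h, w−8=o, x−5=s, c−9=t.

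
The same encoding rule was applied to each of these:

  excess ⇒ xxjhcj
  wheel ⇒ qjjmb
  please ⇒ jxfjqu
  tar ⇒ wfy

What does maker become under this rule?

wjpfr

The output letters match the input read backwards, each shifted +5: excess reversed is ssecxe. Read the word backwards and shift each letter +5.
On maker: reverse → rekam; then shift: r+5=w, e+5=j, k+5=p, a+5=f, m+5=r.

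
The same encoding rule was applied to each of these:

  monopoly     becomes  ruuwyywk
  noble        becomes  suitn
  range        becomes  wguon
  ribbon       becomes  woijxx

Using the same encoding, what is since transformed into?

In monopoly: m→r is +5, o→u is +6, n→u is +7, o→w is +8 — the shift increases by 1 each position. Letter i (0-indexed) is shifted by i+5, so successive shifts are 5, 6, 7, ….
Applying it to since: s+5=x, i+6=o, n+7=u, c+8=k, e+9=n.

xoukn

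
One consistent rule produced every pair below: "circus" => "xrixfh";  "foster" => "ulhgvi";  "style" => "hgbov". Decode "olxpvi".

locker

Each pair mirrors across the alphabet (c↔x, i↔r, r↔i): positions sum to 25. This is the alphabet-reversal cipher (Atbash): a becomes z, b becomes y, etc.
Reversing it on olxpvi: o↔l, l↔o, x↔c, p↔k, v↔e, i↔r.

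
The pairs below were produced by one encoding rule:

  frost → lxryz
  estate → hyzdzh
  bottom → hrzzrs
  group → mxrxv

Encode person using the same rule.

vhxyrt

The shift depends on letter class: consonant f→l is +6, but vowel o→r is +3. Two shifts are in play — +3 for a/e/i/o/u, +6 for every other letter.
For person: p(cons)+6=v, e(vowel)+3=h, r(cons)+6=x, s(cons)+6=y, o(vowel)+3=r, n(cons)+6=t.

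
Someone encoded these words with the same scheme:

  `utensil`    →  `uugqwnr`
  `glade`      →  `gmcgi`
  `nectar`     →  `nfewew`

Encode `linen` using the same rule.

In utensil: u→u is +0, t→u is +1, e→g is +2, n→q is +3 — the shift increases by 1 each position. Each letter shifts forward by its position index (0, 1, 2, …) — the shift grows by one for each successive letter.
For linen: l+0=l, i+1=j, n+2=p, e+3=h, n+4=r.

ljphr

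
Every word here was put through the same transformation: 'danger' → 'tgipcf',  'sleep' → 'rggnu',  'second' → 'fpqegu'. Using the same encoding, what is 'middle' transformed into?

gnffko

The output letters match the input read backwards, each shifted +2: danger reversed is regnad. Read the word backwards and shift each letter +2.
Applying it to middle: reverse → elddim; then shift: e+2=g, l+2=n, d+2=f, d+2=f, i+2=k, m+2=o.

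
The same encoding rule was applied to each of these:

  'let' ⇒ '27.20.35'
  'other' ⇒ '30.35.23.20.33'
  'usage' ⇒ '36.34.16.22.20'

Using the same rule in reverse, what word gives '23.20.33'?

her

l is letter #12 and maps to 27: an offset of 15. The number is (letter's place in the alphabet, a=1) + 15.
Undoing it on 23.20.33: 23→(23−15)÷1=8=h, 20→(20−15)÷1=5=e, 33→(33−15)÷1=18=r.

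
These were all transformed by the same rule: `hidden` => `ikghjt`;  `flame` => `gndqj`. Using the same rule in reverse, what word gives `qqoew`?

The shift increases by 1 at each position, starting from +1: 1, 2, 3, ….
Undoing it on qqoew: q−1=p, q−2=o, o−3=l, e−4=a, w−5=r.

polar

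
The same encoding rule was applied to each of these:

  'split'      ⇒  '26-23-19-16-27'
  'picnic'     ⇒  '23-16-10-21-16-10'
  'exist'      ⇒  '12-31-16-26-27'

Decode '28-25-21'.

s is letter #19 and maps to 26: an offset of 7. Letters become their 1-based position plus 7 (so a→8, b→9, …).
Undoing it on 28-25-21: 28→(28−7)÷1=21=u, 25→(25−7)÷1=18=r, 21→(21−7)÷1=14=n.

urn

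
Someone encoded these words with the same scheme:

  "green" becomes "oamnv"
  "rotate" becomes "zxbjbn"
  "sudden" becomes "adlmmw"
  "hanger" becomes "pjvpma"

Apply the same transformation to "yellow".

Shifts by position in green: pos 0: g→o (+8), pos 1: r→a (+9), pos 2: e→m (+8), pos 3: e→n (+9) — repeating every 2. The shifts repeat in a cycle of length 2: positions 0,1,… shift by +8, +9, then the pattern repeats.
Applying it to yellow: y+8=g, e+9=n, l+8=t, l+9=u, o+8=w, w+9=f.

gntuwf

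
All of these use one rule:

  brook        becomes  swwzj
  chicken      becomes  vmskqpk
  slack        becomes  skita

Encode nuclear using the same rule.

The output letters match the input read backwards, each shifted +8: brook reversed is koorb. Two steps: reverse the string, then apply a Caesar shift of +8.
Applying it to nuclear: reverse → raelcun; then shift: r+8=z, a+8=i, e+8=m, l+8=t, c+8=k, u+8=c, n+8=v.

zimtkcv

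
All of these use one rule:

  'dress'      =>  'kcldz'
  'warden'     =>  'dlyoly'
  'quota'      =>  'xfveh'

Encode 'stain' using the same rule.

zehtu

Shifts by position in dress: pos 0: d→k (+7), pos 1: r→c (+11), pos 2: e→l (+7), pos 3: s→d (+11) — repeating every 2. It's a Vigenère-style cipher with numeric key [7,11]: position i shifts by key[i mod 2].
On stain: s+7=z, t+11=e, a+7=h, i+11=t, n+7=u.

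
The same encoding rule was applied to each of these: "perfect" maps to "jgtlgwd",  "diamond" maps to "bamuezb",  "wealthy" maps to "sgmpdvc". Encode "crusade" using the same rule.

p(15)→j(9) and e(4)→g(6) fit y≡5x+12 (mod 26); the inverse of 5 mod 26 is 21. This is an affine cipher: with a=0,…,z=25, each position x becomes (5x+12) mod 26.
For crusade: c(2)→5·2+12≡22=w; r(17)→5·17+12≡19=t; u(20)→5·20+12≡8=i; s(18)→5·18+12≡24=y; a(0)→5·0+12≡12=m; d(3)→5·3+12≡1=b; e(4)→5·4+12≡6=g (all mod 26).

wtiymbg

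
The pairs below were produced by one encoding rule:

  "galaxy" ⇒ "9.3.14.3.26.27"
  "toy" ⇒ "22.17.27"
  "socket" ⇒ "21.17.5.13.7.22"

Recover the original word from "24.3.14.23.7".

value

Each letter is replaced by its alphabet position (a=1..z=26) + 2.
Reversing it on 24.3.14.23.7: 24→(24−2)÷1=22=v, 3→(3−2)÷1=1=a, 14→(14−2)÷1=12=l, 23→(23−2)÷1=21=u, 7→(7−2)÷1=5=e.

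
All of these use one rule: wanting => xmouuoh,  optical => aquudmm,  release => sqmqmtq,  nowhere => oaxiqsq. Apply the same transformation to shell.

The shift depends on letter class: consonant w→x is +1, but vowel a→m is +12. Vowels shift forward by 12 and consonants shift forward by 1.
For shell: s(cons)+1=t, h(cons)+1=i, e(vowel)+12=q, l(cons)+1=m, l(cons)+1=m.

tiqmm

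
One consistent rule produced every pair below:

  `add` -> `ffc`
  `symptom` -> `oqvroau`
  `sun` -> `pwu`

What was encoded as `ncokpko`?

The word is reversed, then every letter is shifted forward by 2.
Reversing it on ncokpko: shift back: n−2=l, c−2=a, o−2=m, k−2=i, p−2=n, k−2=i, o−2=m → laminim; then reverse → minimal.

minimal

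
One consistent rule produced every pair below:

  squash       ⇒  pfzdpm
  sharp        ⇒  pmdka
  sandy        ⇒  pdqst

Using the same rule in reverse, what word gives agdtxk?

player

s(18)→p(15) and q(16)→f(5) fit y≡5x+3 (mod 26); the inverse of 5 mod 26 is 21. Treating letters as 0–25, the rule is x ↦ 5x + 3 (mod 26).
Undoing it on agdtxk: a(0)→21·(0−3)≡15=p; g(6)→21·(6−3)≡11=l; d(3)→21·(3−3)≡0=a; t(19)→21·(19−3)≡24=y; x(23)→21·(23−3)≡4=e; k(10)→21·(10−3)≡17=r (all mod 26).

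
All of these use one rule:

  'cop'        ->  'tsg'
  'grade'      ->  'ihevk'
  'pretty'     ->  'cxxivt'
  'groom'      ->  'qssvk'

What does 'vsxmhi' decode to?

editor

Two steps: reverse the string, then apply a Caesar shift of +4.
Reversing it on vsxmhi: shift back: v−4=r, s−4=o, x−4=t, m−4=i, h−4=d, i−4=e → rotide; then reverse → editor.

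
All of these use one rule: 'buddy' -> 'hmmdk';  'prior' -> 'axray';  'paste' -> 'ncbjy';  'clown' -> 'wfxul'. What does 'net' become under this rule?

The output letters match the input read backwards, each shifted +9: buddy reversed is yddub. Read the word backwards and shift each letter +9.
Applying it to net: reverse → ten; then shift: t+9=c, e+9=n, n+9=w.

cnw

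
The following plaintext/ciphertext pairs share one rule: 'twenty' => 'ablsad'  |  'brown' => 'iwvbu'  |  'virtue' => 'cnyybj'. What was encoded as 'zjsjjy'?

select

A repeating key of period 2 is used — shifts +7, +5 over and over.
Decoding zjsjjy: z−7=s, j−5=e, s−7=l, j−5=e, j−7=c, y−5=t.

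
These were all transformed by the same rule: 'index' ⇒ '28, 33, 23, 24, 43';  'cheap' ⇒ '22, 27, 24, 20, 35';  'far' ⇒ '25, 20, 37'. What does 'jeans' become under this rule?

29, 24, 20, 33, 38

i is letter #9 and maps to 28: an offset of 19. The number is (letter's place in the alphabet, a=1) + 19.
Applying it to jeans: j=10→29, e=5→24, a=1→20, n=14→33, s=19→38.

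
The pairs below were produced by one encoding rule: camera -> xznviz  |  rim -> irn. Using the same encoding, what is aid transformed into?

This is the alphabet-reversal cipher (Atbash): a becomes z, b becomes y, etc.
Applying it to aid: a↔z, i↔r, d↔w.

zrw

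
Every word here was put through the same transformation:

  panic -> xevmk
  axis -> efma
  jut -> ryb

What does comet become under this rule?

ksuib

The shift depends on letter class: consonant p→x is +8, but vowel a→e is +4. Two shifts are in play — +4 for a/e/i/o/u, +8 for every other letter.
On comet: c(cons)+8=k, o(vowel)+4=s, m(cons)+8=u, e(vowel)+4=i, t(cons)+8=b.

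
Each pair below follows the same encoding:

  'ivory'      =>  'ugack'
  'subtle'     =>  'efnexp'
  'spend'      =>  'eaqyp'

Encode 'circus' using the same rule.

A repeating key of period 2 is used — shifts +12, +11 over and over.
For circus: c+12=o, i+11=t, r+12=d, c+11=n, u+12=g, s+11=d.

otdngd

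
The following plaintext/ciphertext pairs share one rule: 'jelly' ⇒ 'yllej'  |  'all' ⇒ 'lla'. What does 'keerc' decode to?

It's just the letters in reverse order.
Decoding keerc: then reverse → creek.

creek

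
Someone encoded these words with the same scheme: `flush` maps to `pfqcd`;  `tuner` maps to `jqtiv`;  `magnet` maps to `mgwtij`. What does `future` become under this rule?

f(5)→p(15) and l(11)→f(5) fit y≡7x+6 (mod 26); the inverse of 7 mod 26 is 15. Treating letters as 0–25, the rule is x ↦ 7x + 6 (mod 26).
On future: f(5)→7·5+6≡15=p; u(20)→7·20+6≡16=q; t(19)→7·19+6≡9=j; u(20)→7·20+6≡16=q; r(17)→7·17+6≡21=v; e(4)→7·4+6≡8=i (all mod 26).

pqjqvi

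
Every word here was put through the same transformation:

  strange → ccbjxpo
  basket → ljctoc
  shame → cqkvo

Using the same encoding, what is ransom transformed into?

bjxbyv

Shifts by position in strange: pos 0: s→c (+10), pos 1: t→c (+9), pos 2: r→b (+10), pos 3: a→j (+9) — repeating every 2. It's a Vigenère-style cipher with numeric key [10,9]: position i shifts by key[i mod 2].
For ransom: r+10=b, a+9=j, n+10=x, s+9=b, o+10=y, m+9=v.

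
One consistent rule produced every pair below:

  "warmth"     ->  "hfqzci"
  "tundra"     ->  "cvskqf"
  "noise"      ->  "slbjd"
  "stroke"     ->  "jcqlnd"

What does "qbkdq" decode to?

rider

w(22)→h(7) and a(0)→f(5) fit y≡19x+5 (mod 26); the inverse of 19 mod 26 is 11. This is an affine cipher: with a=0,…,z=25, each position x becomes (19x+5) mod 26.
Decoding qbkdq: q(16)→11·(16−5)≡17=r; b(1)→11·(1−5)≡8=i; k(10)→11·(10−5)≡3=d; d(3)→11·(3−5)≡4=e; q(16)→11·(16−5)≡17=r (all mod 26).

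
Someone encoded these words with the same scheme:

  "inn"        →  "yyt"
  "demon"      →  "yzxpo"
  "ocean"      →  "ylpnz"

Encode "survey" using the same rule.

jpgcfd

The word is reversed, then every letter is shifted forward by 11.
On survey: reverse → yevrus; then shift: y+11=j, e+11=p, v+11=g, r+11=c, u+11=f, s+11=d.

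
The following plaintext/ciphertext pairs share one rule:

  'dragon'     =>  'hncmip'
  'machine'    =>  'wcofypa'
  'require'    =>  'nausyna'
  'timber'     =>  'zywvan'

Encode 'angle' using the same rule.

cpmda

d(3)→h(7) and r(17)→n(13) fit y≡19x+2 (mod 26); the inverse of 19 mod 26 is 11. Treating letters as 0–25, the rule is x ↦ 19x + 2 (mod 26).
On angle: a(0)→19·0+2≡2=c; n(13)→19·13+2≡15=p; g(6)→19·6+2≡12=m; l(11)→19·11+2≡3=d; e(4)→19·4+2≡0=a (all mod 26).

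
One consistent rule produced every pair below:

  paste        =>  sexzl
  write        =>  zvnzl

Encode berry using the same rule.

In paste: p→s is +3, a→e is +4, s→x is +5, t→z is +6 — the shift increases by 1 each position. The shift increases by 1 at each position, starting from +3: 3, 4, 5, ….
Applying it to berry: b+3=e, e+4=i, r+5=w, r+6=x, y+7=f.

eiwxf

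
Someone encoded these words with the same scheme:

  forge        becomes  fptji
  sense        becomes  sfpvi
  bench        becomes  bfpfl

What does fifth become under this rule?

In forge: f→f is +0, o→p is +1, r→t is +2, g→j is +3 — the shift increases by 1 each position. Each letter shifts forward by its position index (0, 1, 2, …) — the shift grows by one for each successive letter.
For fifth: f+0=f, i+1=j, f+2=h, t+3=w, h+4=l.

fjhwl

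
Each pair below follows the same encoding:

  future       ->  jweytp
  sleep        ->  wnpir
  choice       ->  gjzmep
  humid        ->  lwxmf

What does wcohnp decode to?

saddle

It's a Vigenère-style cipher with numeric key [4,2,11]: position i shifts by key[i mod 3].
Decoding wcohnp: w−4=s, c−2=a, o−11=d, h−4=d, n−2=l, p−11=e.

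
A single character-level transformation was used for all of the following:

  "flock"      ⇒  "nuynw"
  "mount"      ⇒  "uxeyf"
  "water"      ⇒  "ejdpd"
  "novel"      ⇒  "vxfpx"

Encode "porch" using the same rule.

xxbnt

In flock: f→n is +8, l→u is +9, o→y is +10, c→n is +11 — the shift increases by 1 each position. Each letter shifts forward by (position + 8), i.e. 8, 9, 10, … — the shift grows by one for each successive letter.
On porch: p+8=x, o+9=x, r+10=b, c+11=n, h+12=t.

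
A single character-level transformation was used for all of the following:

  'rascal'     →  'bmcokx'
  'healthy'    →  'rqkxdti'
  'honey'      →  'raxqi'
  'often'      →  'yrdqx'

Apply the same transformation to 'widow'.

gunag

The shifts repeat in a cycle of length 2: positions 0,1,… shift by +10, +12, then the pattern repeats.
On widow: w+10=g, i+12=u, d+10=n, o+12=a, w+10=g.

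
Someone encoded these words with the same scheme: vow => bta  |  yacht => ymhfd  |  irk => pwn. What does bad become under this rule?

ifg

The output letters match the input read backwards, each shifted +5: vow reversed is wov. The word is reversed, then every letter is shifted forward by 5.
On bad: reverse → dab; then shift: d+5=i, a+5=f, b+5=g.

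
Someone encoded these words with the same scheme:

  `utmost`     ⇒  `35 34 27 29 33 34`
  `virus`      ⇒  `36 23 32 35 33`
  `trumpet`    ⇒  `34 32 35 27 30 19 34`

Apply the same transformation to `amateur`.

u is letter #21 and maps to 35: an offset of 14. Each letter is replaced by its alphabet position (a=1..z=26) + 14.
For amateur: a=1→15, m=13→27, a=1→15, t=20→34, e=5→19, u=21→35, r=18→32.

15 27 15 34 19 35 32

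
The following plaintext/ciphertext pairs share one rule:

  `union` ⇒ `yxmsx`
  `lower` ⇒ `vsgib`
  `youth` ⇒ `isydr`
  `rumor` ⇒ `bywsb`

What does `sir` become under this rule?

The shift depends on letter class: consonant n→x is +10, but vowel u→y is +4. Vowels shift forward by 4 and consonants shift forward by 10.
For sir: s(cons)+10=c, i(vowel)+4=m, r(cons)+10=b.

cmb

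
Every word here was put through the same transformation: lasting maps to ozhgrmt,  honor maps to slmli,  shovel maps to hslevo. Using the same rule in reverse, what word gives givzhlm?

Letters are reflected about the middle of the alphabet (position → 25−position): Atbash.
Reversing it on givzhlm: g↔t, i↔r, v↔e, z↔a, h↔s, l↔o, m↔n.

treason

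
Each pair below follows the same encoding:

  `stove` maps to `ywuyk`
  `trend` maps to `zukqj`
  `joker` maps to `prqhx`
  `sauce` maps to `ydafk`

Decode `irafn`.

A repeating key of period 2 is used — shifts +6, +3 over and over.
Undoing it on irafn: i−6=c, r−3=o, a−6=u, f−3=c, n−6=h.

couch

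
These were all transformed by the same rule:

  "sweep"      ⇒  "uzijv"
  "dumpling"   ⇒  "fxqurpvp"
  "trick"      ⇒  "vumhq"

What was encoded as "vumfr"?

trial

In sweep: s→u is +2, w→z is +3, e→i is +4, e→j is +5 — the shift increases by 1 each position. The shift increases by 1 at each position, starting from +2: 2, 3, 4, ….
Reversing it on vumfr: v−2=t, u−3=r, m−4=i, f−5=a, r−6=l.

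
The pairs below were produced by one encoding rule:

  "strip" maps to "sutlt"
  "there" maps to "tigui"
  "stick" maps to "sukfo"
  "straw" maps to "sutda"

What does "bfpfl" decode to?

bench

In strip: s→s is +0, t→u is +1, r→t is +2, i→l is +3 — the shift increases by 1 each position. Letter i (0-indexed) is shifted by i+0, so successive shifts are 0, 1, 2, ….
Reversing it on bfpfl: b−0=b, f−1=e, p−2=n, f−3=c, l−4=h.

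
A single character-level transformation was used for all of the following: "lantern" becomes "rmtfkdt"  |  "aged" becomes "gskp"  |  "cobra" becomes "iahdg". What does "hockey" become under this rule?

Shifts by position in lantern: pos 0: l→r (+6), pos 1: a→m (+12), pos 2: n→t (+6), pos 3: t→f (+12) — repeating every 2. It's a Vigenère-style cipher with numeric key [6,12]: position i shifts by key[i mod 2].
Applying it to hockey: h+6=n, o+12=a, c+6=i, k+12=w, e+6=k, y+12=k.

naiwkk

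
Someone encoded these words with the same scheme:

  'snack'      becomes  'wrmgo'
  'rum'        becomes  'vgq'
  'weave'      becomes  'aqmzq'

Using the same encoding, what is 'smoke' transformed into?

wqaoq

The shift depends on letter class: consonant s→w is +4, but vowel a→m is +12. The rule splits by letter class: vowels +12, consonants +4.
For smoke: s(cons)+4=w, m(cons)+4=q, o(vowel)+12=a, k(cons)+4=o, e(vowel)+12=q.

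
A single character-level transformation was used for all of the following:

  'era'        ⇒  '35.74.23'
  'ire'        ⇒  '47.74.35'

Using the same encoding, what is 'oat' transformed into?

e(#5)→35 and r(#18)→74: differences scale by 3, so n = 3·pos + 20. Each letter becomes 3×(its alphabet position, a=1..z=26) + 20.
Applying it to oat: o=15→65, a=1→23, t=20→80.

65.23.80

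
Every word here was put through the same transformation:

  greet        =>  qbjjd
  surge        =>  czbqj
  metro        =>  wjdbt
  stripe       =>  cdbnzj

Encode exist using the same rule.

The shift depends on letter class: consonant g→q is +10, but vowel e→j is +5. Two shifts are in play — +5 for a/e/i/o/u, +10 for every other letter.
On exist: e(vowel)+5=j, x(cons)+10=h, i(vowel)+5=n, s(cons)+10=c, t(cons)+10=d.

jhncd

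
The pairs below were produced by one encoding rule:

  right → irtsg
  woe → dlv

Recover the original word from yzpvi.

Each pair mirrors across the alphabet (r↔i, i↔r, g↔t): positions sum to 25. This is the alphabet-reversal cipher (Atbash): a becomes z, b becomes y, etc.
Undoing it on yzpvi: y↔b, z↔a, p↔k, v↔e, i↔r.

baker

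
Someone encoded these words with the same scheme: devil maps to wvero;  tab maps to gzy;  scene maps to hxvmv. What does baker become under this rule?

yzpvi

Each pair mirrors across the alphabet (d↔w, e↔v, v↔e): positions sum to 25. Letters are reflected about the middle of the alphabet (position → 25−position): Atbash.
For baker: b↔y, a↔z, k↔p, e↔v, r↔i.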